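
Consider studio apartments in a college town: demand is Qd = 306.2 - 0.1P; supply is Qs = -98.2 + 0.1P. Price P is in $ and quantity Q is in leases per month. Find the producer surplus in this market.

Producer surplus = 54080

At equilibrium Qd = Qs, so 306.2 - 0.1P = -98.2 + 0.1P; collecting terms, 404.4 = 0.2P and P* = 2022.
From the demand curve, Q* = 306.2 - 0.1(2022) = 104.
Supply choke price (Qs = 0): P = 982. Producer surplus = ½ × (2022 - 982) × 104 = 54080.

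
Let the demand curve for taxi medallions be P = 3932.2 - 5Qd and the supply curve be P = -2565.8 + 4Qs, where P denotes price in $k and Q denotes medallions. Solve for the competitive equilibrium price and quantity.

P* = 322.2, Q* = 722

Rewriting in direct form: Qd = 786.44 - 0.2P and Qs = 641.45 + 0.25P.
The market clears where 786.44 - 0.2P = 641.45 + 0.25P. Rearranging, 0.45P = 144.99, hence P* = 322.2.
Substitute back: Q* = 786.44 - 0.2(322.2) = 722.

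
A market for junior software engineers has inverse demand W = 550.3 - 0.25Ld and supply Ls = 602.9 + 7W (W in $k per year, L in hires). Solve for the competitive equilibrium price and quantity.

Solving each curve for L: Ld = 2201.2 - 4W.
Set Ld = Ls: 2201.2 - 4W = 602.9 + 7W, so 1598.3 = 11W and W* = 145.3.
Plugging W* into demand: L* = 2201.2 - 4(145.3) = 1620.

W* = 145.3, L* = 1620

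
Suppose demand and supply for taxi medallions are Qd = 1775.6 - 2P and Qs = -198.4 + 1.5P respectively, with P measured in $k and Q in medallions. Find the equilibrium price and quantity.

Equating demand and supply, 1775.6 - 2P = -198.4 + 1.5P gives 3.5P = 1974, so P* = 564.
Plugging P* into demand: Q* = 1775.6 - 2(564) = 647.6.

P* = 564, Q* = 647.6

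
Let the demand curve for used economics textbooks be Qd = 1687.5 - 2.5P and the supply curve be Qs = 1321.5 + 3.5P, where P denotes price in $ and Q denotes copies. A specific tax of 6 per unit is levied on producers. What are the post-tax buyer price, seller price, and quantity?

P_b = 64.5, P_s = 58.5, Q = 1526.25

With a tax of 6 on producers, they supply based on the net price P_s = P_b - 6, so Qs = 1300.5 + 3.5P_b.
Equate demand and the shifted supply: 1687.5 - 2.5P_b = 1300.5 + 3.5P_b, giving 6P_b = 387, so P_b = 64.5.
So P_s = 58.5 and the quantity traded is Q = 1687.5 - 2.5(64.5) = 1526.25.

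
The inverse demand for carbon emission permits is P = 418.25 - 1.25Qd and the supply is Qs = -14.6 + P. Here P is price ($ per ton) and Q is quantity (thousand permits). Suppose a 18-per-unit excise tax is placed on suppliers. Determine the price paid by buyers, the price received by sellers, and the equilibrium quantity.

P_b = 204, P_s = 186, Q = 171.4

In direct form, Qd = 334.6 - 0.8P.
With a tax of 18 on suppliers, they supply based on the net price P_s = P_b - 18, so Qs = -32.6 + P_b.
Set Qd = Qs: 334.6 - 0.8P_b = -32.6 + P_b, so 367.2 = 1.8P_b and P_b = 204.
Then P_s = 204 - 18 = 186 and Q = 334.6 - 0.8(204) = 171.4.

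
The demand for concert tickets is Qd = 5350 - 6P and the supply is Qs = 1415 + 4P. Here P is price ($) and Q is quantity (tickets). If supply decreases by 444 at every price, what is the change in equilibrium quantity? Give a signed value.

Set Qd = Qs: 5350 - 6P = 1415 + 4P, so 3935 = 10P and P* = 393.5.
Substitute back: Q* = 5350 - 6(393.5) = 2989.
After the shift, supply is Qs = 971 + 4P.
Re-solving, 10P = 4379 gives P = 437.9 and Q = 2722.6.
ΔQ = 2722.6 - 2989 = -266.4.

ΔQ = -266.4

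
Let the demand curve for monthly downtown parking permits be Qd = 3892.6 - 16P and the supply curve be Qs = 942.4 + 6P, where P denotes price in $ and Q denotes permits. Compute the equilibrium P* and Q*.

At equilibrium Qd = Qs, so 3892.6 - 16P = 942.4 + 6P; collecting terms, 2950.2 = 22P and P* = 134.1.
From the demand curve, Q* = 3892.6 - 16(134.1) = 1747.

P* = 134.1, Q* = 1747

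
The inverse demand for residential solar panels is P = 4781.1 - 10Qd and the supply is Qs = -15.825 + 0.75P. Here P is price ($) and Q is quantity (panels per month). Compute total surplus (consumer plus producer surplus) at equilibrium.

In direct form, Qd = 478.11 - 0.1P.
At equilibrium Qd = Qs, so 478.11 - 0.1P = -15.825 + 0.75P; collecting terms, 493.935 = 0.85P and P* = 581.1.
Then Q* = 478.11 - 0.1(581.1) = 420.
Demand choke price = 4781.1; supply choke price = 21.1. CS = ½(4781.1 - 581.1)(420) = 882000; PS = ½(581.1 - 21.1)(420) = 117600. Total surplus = 999600.

Total surplus = 999600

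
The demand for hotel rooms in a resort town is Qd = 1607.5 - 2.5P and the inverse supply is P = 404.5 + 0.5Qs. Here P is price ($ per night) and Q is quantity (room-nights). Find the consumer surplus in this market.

Rewriting in direct form: Qs = -809 + 2P.
The market clears where 1607.5 - 2.5P = -809 + 2P. Rearranging, 4.5P = 2416.5, hence P* = 537.
Then Q* = 1607.5 - 2.5(537) = 265.
Demand choke price (Qd = 0): P = 1607.5/2.5 = 643. Consumer surplus = ½ × (643 - 537) × 265 = 14045.

Consumer surplus = 14045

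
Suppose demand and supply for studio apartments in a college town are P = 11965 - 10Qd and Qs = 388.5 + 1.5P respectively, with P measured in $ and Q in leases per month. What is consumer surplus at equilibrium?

Solving each curve for Q: Qd = 1196.5 - 0.1P.
Equating demand and supply, 1196.5 - 0.1P = 388.5 + 1.5P gives 1.6P = 808, so P* = 505.
Then Q* = 1196.5 - 0.1(505) = 1146.
Demand choke price (Qd = 0): P = 1196.5/0.1 = 11965. Consumer surplus = ½ × (11965 - 505) × 1146 = 6566580.

Consumer surplus = 6566580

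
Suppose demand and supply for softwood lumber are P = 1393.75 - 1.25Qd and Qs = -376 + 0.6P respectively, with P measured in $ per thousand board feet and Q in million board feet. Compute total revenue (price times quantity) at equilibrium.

Rewriting in direct form: Qd = 1115 - 0.8P.
The market clears where 1115 - 0.8P = -376 + 0.6P. Rearranging, 1.4P = 1491, hence P* = 1065.
Plugging P* into demand: Q* = 1115 - 0.8(1065) = 263.
Total revenue = P* × Q* = 1065 × 263 = 280095.

Total revenue = 280095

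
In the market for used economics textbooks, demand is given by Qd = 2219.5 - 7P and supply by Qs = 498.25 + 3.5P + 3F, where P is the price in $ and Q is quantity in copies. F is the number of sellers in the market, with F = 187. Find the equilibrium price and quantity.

P* = 110.5, Q* = 1446

With F = 187, supply is Qs = 1059.25 + 3.5P.
Set Qd = Qs: 2219.5 - 7P = 1059.25 + 3.5P, so 1160.25 = 10.5P and P* = 110.5.
Substitute back: Q* = 2219.5 - 7(110.5) = 1446.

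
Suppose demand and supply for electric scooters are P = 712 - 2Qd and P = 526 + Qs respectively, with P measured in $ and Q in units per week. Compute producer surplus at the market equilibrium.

Producer surplus = 1922

Solving each curve for Q: Qd = 356 - 0.5P and Qs = -526 + P.
Equating demand and supply, 356 - 0.5P = -526 + P gives 1.5P = 882, so P* = 588.
Plugging P* into demand: Q* = 356 - 0.5(588) = 62.
Supply choke price (Qs = 0): P = 526. Producer surplus = ½ × (588 - 526) × 62 = 1922.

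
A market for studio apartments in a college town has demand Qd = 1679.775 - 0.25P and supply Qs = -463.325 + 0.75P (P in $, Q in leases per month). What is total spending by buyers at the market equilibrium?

Total spending by buyers = 2451706.4

The market clears where 1679.775 - 0.25P = -463.325 + 0.75P. Rearranging, P = 2143.1, hence P* = 2143.1.
Then Q* = 1679.775 - 0.25(2143.1) = 1144.
Total spending by buyers = P* × Q* = 2143.1 × 1144 = 2451706.4.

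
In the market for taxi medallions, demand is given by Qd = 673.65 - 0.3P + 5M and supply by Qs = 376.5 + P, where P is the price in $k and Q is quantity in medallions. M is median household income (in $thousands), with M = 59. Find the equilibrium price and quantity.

With M = 59, demand is Qd = 968.65 - 0.3P.
At equilibrium Qd = Qs, so 968.65 - 0.3P = 376.5 + P; collecting terms, 592.15 = 1.3P and P* = 455.5.
Substitute back: Q* = 968.65 - 0.3(455.5) = 832.

P* = 455.5, Q* = 832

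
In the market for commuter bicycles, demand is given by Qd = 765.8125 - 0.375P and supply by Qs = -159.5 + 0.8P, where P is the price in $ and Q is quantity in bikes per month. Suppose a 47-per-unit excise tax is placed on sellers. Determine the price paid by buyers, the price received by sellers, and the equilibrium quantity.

P_b = 819.5, P_s = 772.5, Q = 458.5

The tax drives a wedge P_b - P_s = 47. Substituting P_s = P_b - 47 into supply: Qs = -197.1 + 0.8P_b.
Market clearing requires 765.8125 - 0.375P_b = -197.1 + 0.8P_b; hence 962.9125 = 1.175P_b and P_b = 819.5.
Then P_s = 819.5 - 47 = 772.5 and Q = 765.8125 - 0.375(819.5) = 458.5.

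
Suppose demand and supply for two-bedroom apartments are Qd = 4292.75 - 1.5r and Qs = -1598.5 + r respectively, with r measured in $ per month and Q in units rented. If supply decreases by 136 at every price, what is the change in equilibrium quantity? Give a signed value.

ΔQ = -81.6

Set Qd = Qs: 4292.75 - 1.5r = -1598.5 + r, so 5891.25 = 2.5r and r* = 2356.5.
From the demand curve, Q* = 4292.75 - 1.5(2356.5) = 758.
After the shift, supply is Qs = -1734.5 + r.
New equilibrium: 6027.25 = 2.5r, so r = 2410.9 and Q = 676.4.
ΔQ = 676.4 - 758 = -81.6.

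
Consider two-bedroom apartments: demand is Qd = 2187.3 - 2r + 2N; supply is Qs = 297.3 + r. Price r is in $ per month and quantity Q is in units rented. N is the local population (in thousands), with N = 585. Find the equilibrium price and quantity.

r* = 1020, Q* = 1317.3

With N = 585, demand is Qd = 3357.3 - 2r.
Set Qd = Qs: 3357.3 - 2r = 297.3 + r, so 3060 = 3r and r* = 1020.
From the demand curve, Q* = 3357.3 - 2(1020) = 1317.3.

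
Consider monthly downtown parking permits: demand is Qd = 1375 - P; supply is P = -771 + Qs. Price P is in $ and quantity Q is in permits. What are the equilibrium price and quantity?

P* = 302, Q* = 1073

Rewriting in direct form: Qs = 771 + P.
Equating demand and supply, 1375 - P = 771 + P gives 2P = 604, so P* = 302.
From the demand curve, Q* = 1375 - 302 = 1073.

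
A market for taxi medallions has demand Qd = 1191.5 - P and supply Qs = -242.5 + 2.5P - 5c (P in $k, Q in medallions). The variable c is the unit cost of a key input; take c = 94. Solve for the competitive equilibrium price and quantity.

With c = 94, supply is Qs = -712.5 + 2.5P.
The market clears where 1191.5 - P = -712.5 + 2.5P. Rearranging, 3.5P = 1904, hence P* = 544.
From the demand curve, Q* = 1191.5 - 544 = 647.5.

P* = 544, Q* = 647.5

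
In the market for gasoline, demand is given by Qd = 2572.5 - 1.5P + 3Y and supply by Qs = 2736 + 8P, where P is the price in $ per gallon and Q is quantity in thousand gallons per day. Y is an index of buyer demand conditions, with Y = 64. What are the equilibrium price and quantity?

With Y = 64, demand is Qd = 2764.5 - 1.5P.
The market clears where 2764.5 - 1.5P = 2736 + 8P. Rearranging, 9.5P = 28.5, hence P* = 3.
Substitute back: Q* = 2764.5 - 1.5(3) = 2760.

P* = 3, Q* = 2760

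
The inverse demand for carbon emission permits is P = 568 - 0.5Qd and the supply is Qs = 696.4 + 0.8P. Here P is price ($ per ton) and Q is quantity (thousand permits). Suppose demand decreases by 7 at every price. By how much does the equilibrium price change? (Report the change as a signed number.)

ΔP = -2.5

Rewriting in direct form: Qd = 1136 - 2P.
Equating demand and supply, 1136 - 2P = 696.4 + 0.8P gives 2.8P = 439.6, so P* = 157.
From the demand curve, Q* = 1136 - 2(157) = 822.
After the shift, demand is Qd = 1129 - 2P.
New equilibrium: 432.6 = 2.8P, so P = 154.5 and Q = 820.
ΔP = 154.5 - 157 = -2.5.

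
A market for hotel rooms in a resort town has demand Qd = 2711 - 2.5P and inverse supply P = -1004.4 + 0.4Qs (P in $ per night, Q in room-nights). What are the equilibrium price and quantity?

P* = 40, Q* = 2611

Inverting to quantity form: Qs = 2511 + 2.5P.
The market clears where 2711 - 2.5P = 2511 + 2.5P. Rearranging, 5P = 200, hence P* = 40.
Then Q* = 2711 - 2.5(40) = 2611.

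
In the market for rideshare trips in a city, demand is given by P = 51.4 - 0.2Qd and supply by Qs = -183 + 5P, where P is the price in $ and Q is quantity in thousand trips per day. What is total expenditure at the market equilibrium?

Total expenditure = 1628

Solving each curve for Q: Qd = 257 - 5P.
The market clears where 257 - 5P = -183 + 5P. Rearranging, 10P = 440, hence P* = 44.
From the demand curve, Q* = 257 - 5(44) = 37.
Total expenditure = P* × Q* = 44 × 37 = 1628.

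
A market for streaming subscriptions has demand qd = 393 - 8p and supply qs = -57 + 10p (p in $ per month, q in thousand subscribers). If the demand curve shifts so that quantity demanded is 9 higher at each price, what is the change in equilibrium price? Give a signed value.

Set qd = qs: 393 - 8p = -57 + 10p, so 450 = 18p and p* = 25.
Substitute back: q* = 393 - 8(25) = 193.
After the shift, demand is qd = 402 - 8p.
Re-solving, 18p = 459 gives p = 25.5 and q = 198.
Δp = 25.5 - 25 = 0.5.

Δp = 0.5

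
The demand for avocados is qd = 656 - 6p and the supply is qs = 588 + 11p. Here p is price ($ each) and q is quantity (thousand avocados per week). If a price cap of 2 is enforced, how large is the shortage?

With p fixed at 2, quantity demanded is 644 and quantity supplied is 610.
Shortage = qd - qs = 644 - 610 = 34.

Shortage = 34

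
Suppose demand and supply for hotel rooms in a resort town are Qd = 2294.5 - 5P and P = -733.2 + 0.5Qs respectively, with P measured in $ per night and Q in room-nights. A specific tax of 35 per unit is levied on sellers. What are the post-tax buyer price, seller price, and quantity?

Inverting to quantity form: Qs = 1466.4 + 2P.
Sellers keep P_s = P_b - 35 per unit, so supply in terms of the buyer price is Qs = 1396.4 + 2P_b.
Market clearing requires 2294.5 - 5P_b = 1396.4 + 2P_b; hence 898.1 = 7P_b and P_b = 128.3.
So P_s = 93.3 and the quantity traded is Q = 2294.5 - 5(128.3) = 1653.

P_b = 128.3, P_s = 93.3, Q = 1653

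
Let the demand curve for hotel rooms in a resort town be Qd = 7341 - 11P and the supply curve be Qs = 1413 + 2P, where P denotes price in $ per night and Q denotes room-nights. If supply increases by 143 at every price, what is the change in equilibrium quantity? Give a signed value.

Set Qd = Qs: 7341 - 11P = 1413 + 2P, so 5928 = 13P and P* = 456.
Plugging P* into demand: Q* = 7341 - 11(456) = 2325.
After the shift, supply is Qs = 1556 + 2P.
New equilibrium: 5785 = 13P, so P = 445 and Q = 2446.
ΔQ = 2446 - 2325 = 121.

ΔQ = 121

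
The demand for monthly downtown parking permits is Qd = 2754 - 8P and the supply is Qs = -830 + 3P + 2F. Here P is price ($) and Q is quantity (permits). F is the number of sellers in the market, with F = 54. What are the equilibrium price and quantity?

P* = 316, Q* = 226

With F = 54, supply is Qs = -722 + 3P.
Equating demand and supply, 2754 - 8P = -722 + 3P gives 11P = 3476, so P* = 316.
Plugging P* into demand: Q* = 2754 - 8(316) = 226.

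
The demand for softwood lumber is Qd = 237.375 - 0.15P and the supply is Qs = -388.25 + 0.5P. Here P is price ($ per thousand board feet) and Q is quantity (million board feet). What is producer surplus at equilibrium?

At equilibrium Qd = Qs, so 237.375 - 0.15P = -388.25 + 0.5P; collecting terms, 625.625 = 0.65P and P* = 962.5.
Then Q* = 237.375 - 0.15(962.5) = 93.
Supply choke price (Qs = 0): P = 776.5. Producer surplus = ½ × (962.5 - 776.5) × 93 = 8649.

Producer surplus = 8649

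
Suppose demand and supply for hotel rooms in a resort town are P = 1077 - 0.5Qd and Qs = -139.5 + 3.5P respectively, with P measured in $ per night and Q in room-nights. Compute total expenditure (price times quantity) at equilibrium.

Inverting to quantity form: Qd = 2154 - 2P.
Set Qd = Qs: 2154 - 2P = -139.5 + 3.5P, so 2293.5 = 5.5P and P* = 417.
From the demand curve, Q* = 2154 - 2(417) = 1320.
Total expenditure = P* × Q* = 417 × 1320 = 550440.

Total expenditure = 550440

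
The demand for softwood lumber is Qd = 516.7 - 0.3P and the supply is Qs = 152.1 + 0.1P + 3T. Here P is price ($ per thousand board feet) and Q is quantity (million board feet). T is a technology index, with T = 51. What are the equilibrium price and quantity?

P* = 529, Q* = 358

With T = 51, supply is Qs = 305.1 + 0.1P.
At equilibrium Qd = Qs, so 516.7 - 0.3P = 305.1 + 0.1P; collecting terms, 211.6 = 0.4P and P* = 529.
Plugging P* into demand: Q* = 516.7 - 0.3(529) = 358.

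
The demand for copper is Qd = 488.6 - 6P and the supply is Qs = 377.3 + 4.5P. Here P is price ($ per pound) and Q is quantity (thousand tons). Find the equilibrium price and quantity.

The market clears where 488.6 - 6P = 377.3 + 4.5P. Rearranging, 10.5P = 111.3, hence P* = 10.6.
Then Q* = 488.6 - 6(10.6) = 425.

P* = 10.6, Q* = 425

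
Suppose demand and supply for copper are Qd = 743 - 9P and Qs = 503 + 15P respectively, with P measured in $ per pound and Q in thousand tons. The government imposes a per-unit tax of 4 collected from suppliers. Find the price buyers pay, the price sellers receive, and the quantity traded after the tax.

The tax drives a wedge P_b - P_s = 4. Substituting P_s = P_b - 4 into supply: Qs = 443 + 15P_b.
Set Qd = Qs: 743 - 9P_b = 443 + 15P_b, so 300 = 24P_b and P_b = 12.5.
Then P_s = 12.5 - 4 = 8.5 and Q = 743 - 9(12.5) = 630.5.

P_b = 12.5, P_s = 8.5, Q = 630.5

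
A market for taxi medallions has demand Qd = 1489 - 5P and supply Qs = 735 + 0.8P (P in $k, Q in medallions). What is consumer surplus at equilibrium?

Set Qd = Qs: 1489 - 5P = 735 + 0.8P, so 754 = 5.8P and P* = 130.
Substitute back: Q* = 1489 - 5(130) = 839.
Demand choke price (Qd = 0): P = 1489/5 = 297.8. Consumer surplus = ½ × (297.8 - 130) × 839 = 70392.1.

Consumer surplus = 70392.1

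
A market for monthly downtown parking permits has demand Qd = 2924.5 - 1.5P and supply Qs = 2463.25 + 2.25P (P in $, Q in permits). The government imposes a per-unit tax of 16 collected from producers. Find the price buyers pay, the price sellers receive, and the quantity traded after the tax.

P_b = 132.6, P_s = 116.6, Q = 2725.6

The tax drives a wedge P_b - P_s = 16. Substituting P_s = P_b - 16 into supply: Qs = 2427.25 + 2.25P_b.
Market clearing requires 2924.5 - 1.5P_b = 2427.25 + 2.25P_b; hence 497.25 = 3.75P_b and P_b = 132.6.
So P_s = 116.6 and the quantity traded is Q = 2924.5 - 1.5(132.6) = 2725.6.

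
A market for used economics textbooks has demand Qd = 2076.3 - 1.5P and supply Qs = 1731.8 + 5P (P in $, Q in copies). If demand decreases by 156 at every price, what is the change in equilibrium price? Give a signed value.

ΔP = -24

At equilibrium Qd = Qs, so 2076.3 - 1.5P = 1731.8 + 5P; collecting terms, 344.5 = 6.5P and P* = 53.
Plugging P* into demand: Q* = 2076.3 - 1.5(53) = 1996.8.
After the shift, demand is Qd = 1920.3 - 1.5P.
New equilibrium: 188.5 = 6.5P, so P = 29 and Q = 1876.8.
ΔP = 29 - 53 = -24.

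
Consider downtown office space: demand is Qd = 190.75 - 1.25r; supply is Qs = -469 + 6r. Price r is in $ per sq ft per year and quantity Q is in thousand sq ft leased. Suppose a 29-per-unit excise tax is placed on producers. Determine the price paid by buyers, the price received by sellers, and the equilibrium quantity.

r_b = 115, r_s = 86, Q = 47

With a tax of 29 on producers, they supply based on the net price r_s = r_b - 29, so Qs = -643 + 6r_b.
Equate demand and the shifted supply: 190.75 - 1.25r_b = -643 + 6r_b, giving 7.25r_b = 833.75, so r_b = 115.
Then r_s = 115 - 29 = 86 and Q = 190.75 - 1.25(115) = 47.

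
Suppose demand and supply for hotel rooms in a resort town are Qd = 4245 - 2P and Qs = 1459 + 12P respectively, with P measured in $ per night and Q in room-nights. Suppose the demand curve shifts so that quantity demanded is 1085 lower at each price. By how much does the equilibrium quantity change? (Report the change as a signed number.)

Set Qd = Qs: 4245 - 2P = 1459 + 12P, so 2786 = 14P and P* = 199.
Substitute back: Q* = 4245 - 2(199) = 3847.
After the shift, demand is Qd = 3160 - 2P.
Re-solving, 14P = 1701 gives P = 121.5 and Q = 2917.
ΔQ = 2917 - 3847 = -930.

ΔQ = -930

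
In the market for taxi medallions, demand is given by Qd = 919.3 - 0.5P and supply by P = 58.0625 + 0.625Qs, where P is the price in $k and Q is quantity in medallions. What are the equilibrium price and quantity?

Solving each curve for Q: Qs = -92.9 + 1.6P.
The market clears where 919.3 - 0.5P = -92.9 + 1.6P. Rearranging, 2.1P = 1012.2, hence P* = 482.
Substitute back: Q* = 919.3 - 0.5(482) = 678.3.

P* = 482, Q* = 678.3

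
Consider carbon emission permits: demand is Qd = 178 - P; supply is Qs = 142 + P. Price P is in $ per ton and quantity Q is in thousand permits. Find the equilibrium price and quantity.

The market clears where 178 - P = 142 + P. Rearranging, 2P = 36, hence P* = 18.
Substitute back: Q* = 178 - 18 = 160.

P* = 18, Q* = 160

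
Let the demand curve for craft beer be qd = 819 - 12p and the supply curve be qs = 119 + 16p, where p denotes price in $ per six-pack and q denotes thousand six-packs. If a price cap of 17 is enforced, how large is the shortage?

Shortage = 224

With p fixed at 17, quantity demanded is 615 and quantity supplied is 391.
Shortage = qd - qs = 615 - 391 = 224.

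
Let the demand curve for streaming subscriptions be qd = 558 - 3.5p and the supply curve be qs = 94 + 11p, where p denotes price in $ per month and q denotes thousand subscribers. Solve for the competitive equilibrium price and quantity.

p* = 32, q* = 446

Equating demand and supply, 558 - 3.5p = 94 + 11p gives 14.5p = 464, so p* = 32.
Plugging p* into demand: q* = 558 - 3.5(32) = 446.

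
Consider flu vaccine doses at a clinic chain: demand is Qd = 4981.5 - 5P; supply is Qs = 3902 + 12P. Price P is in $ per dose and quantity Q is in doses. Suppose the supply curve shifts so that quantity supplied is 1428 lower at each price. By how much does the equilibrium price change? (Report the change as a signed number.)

ΔP = 84

Equating demand and supply, 4981.5 - 5P = 3902 + 12P gives 17P = 1079.5, so P* = 63.5.
Substitute back: Q* = 4981.5 - 5(63.5) = 4664.
After the shift, supply is Qs = 2474 + 12P.
New equilibrium: 2507.5 = 17P, so P = 147.5 and Q = 4244.
ΔP = 147.5 - 63.5 = 84.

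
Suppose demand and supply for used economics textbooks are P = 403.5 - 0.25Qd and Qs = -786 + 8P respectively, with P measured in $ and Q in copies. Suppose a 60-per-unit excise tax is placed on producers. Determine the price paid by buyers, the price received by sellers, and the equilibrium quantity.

Rewriting in direct form: Qd = 1614 - 4P.
The tax drives a wedge P_b - P_s = 60. Substituting P_s = P_b - 60 into supply: Qs = -1266 + 8P_b.
Set Qd = Qs: 1614 - 4P_b = -1266 + 8P_b, so 2880 = 12P_b and P_b = 240.
So P_s = 180 and the quantity traded is Q = 1614 - 4(240) = 654.

P_b = 240, P_s = 180, Q = 654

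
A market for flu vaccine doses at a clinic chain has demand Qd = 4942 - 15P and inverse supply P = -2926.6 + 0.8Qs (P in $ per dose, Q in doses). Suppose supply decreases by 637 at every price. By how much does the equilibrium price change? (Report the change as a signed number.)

Rewriting in direct form: Qs = 3658.25 + 1.25P.
Equating demand and supply, 4942 - 15P = 3658.25 + 1.25P gives 16.25P = 1283.75, so P* = 79.
From the demand curve, Q* = 4942 - 15(79) = 3757.
After the shift, supply is Qs = 3021.25 + 1.25P.
Re-solving, 16.25P = 1920.75 gives P = 118.2 and Q = 3169.
ΔP = 118.2 - 79 = 39.2.

ΔP = 39.2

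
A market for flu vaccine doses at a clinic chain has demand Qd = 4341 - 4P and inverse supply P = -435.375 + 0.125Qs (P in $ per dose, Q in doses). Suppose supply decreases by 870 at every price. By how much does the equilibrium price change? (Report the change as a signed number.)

Rewriting in direct form: Qs = 3483 + 8P.
Set Qd = Qs: 4341 - 4P = 3483 + 8P, so 858 = 12P and P* = 71.5.
Then Q* = 4341 - 4(71.5) = 4055.
After the shift, supply is Qs = 2613 + 8P.
Re-solving, 12P = 1728 gives P = 144 and Q = 3765.
ΔP = 144 - 71.5 = 72.5.

ΔP = 72.5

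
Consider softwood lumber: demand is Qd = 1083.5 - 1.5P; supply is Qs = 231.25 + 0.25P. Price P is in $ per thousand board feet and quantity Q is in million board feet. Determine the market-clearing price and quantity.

Equating demand and supply, 1083.5 - 1.5P = 231.25 + 0.25P gives 1.75P = 852.25, so P* = 487.
Plugging P* into demand: Q* = 1083.5 - 1.5(487) = 353.

P* = 487, Q* = 353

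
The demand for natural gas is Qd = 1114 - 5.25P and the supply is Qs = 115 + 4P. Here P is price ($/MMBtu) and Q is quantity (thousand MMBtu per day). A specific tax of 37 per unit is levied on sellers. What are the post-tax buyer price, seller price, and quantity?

With a tax of 37 on sellers, they supply based on the net price P_s = P_b - 37, so Qs = -33 + 4P_b.
Market clearing requires 1114 - 5.25P_b = -33 + 4P_b; hence 1147 = 9.25P_b and P_b = 124.
So P_s = 87 and the quantity traded is Q = 1114 - 5.25(124) = 463.

P_b = 124, P_s = 87, Q = 463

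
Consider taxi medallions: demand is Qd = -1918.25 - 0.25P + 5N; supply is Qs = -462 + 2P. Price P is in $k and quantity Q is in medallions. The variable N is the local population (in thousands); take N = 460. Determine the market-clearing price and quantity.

P* = 375, Q* = 288

With N = 460, demand is Qd = 381.75 - 0.25P.
The market clears where 381.75 - 0.25P = -462 + 2P. Rearranging, 2.25P = 843.75, hence P* = 375.
Substitute back: Q* = 381.75 - 0.25(375) = 288.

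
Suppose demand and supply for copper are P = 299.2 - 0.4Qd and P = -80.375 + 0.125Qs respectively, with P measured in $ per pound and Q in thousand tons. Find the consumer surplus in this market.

Consumer surplus = 104545.8

Solving each curve for Q: Qd = 748 - 2.5P and Qs = 643 + 8P.
At equilibrium Qd = Qs, so 748 - 2.5P = 643 + 8P; collecting terms, 105 = 10.5P and P* = 10.
Plugging P* into demand: Q* = 748 - 2.5(10) = 723.
Demand choke price (Qd = 0): P = 748/2.5 = 299.2. Consumer surplus = ½ × (299.2 - 10) × 723 = 104545.8.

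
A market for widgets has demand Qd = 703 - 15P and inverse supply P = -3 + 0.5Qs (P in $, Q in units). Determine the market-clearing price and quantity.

Solving each curve for Q: Qs = 6 + 2P.
Set Qd = Qs: 703 - 15P = 6 + 2P, so 697 = 17P and P* = 41.
Plugging P* into demand: Q* = 703 - 15(41) = 88.

P* = 41, Q* = 88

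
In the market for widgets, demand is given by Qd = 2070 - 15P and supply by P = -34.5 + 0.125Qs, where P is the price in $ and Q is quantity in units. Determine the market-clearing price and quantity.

In direct form, Qs = 276 + 8P.
Equating demand and supply, 2070 - 15P = 276 + 8P gives 23P = 1794, so P* = 78.
Substitute back: Q* = 2070 - 15(78) = 900.

P* = 78, Q* = 900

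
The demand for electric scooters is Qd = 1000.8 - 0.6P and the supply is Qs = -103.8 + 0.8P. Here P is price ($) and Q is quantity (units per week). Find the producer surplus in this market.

Producer surplus = 173844.225

At equilibrium Qd = Qs, so 1000.8 - 0.6P = -103.8 + 0.8P; collecting terms, 1104.6 = 1.4P and P* = 789.
From the demand curve, Q* = 1000.8 - 0.6(789) = 527.4.
Supply choke price (Qs = 0): P = 129.75. Producer surplus = ½ × (789 - 129.75) × 527.4 = 173844.225.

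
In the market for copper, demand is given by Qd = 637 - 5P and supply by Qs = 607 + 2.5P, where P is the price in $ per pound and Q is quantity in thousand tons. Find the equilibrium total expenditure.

The market clears where 637 - 5P = 607 + 2.5P. Rearranging, 7.5P = 30, hence P* = 4.
Plugging P* into demand: Q* = 637 - 5(4) = 617.
Total expenditure = P* × Q* = 4 × 617 = 2468.

Total expenditure = 2468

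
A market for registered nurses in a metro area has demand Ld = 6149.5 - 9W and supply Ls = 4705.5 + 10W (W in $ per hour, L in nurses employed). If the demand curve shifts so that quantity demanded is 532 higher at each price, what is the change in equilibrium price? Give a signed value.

At equilibrium Ld = Ls, so 6149.5 - 9W = 4705.5 + 10W; collecting terms, 1444 = 19W and W* = 76.
From the demand curve, L* = 6149.5 - 9(76) = 5465.5.
After the shift, demand is Ld = 6681.5 - 9W.
The new intersection has 1976 = 19W, i.e. W = 104, L = 5745.5.
ΔW = 104 - 76 = 28.

ΔW = 28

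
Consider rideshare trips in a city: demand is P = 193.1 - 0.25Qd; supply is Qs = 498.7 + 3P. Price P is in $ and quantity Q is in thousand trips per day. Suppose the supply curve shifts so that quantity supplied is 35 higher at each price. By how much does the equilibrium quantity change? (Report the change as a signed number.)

In direct form, Qd = 772.4 - 4P.
Set Qd = Qs: 772.4 - 4P = 498.7 + 3P, so 273.7 = 7P and P* = 39.1.
Substitute back: Q* = 772.4 - 4(39.1) = 616.
After the shift, supply is Qs = 533.7 + 3P.
Re-solving, 7P = 238.7 gives P = 34.1 and Q = 636.
ΔQ = 636 - 616 = 20.

ΔQ = 20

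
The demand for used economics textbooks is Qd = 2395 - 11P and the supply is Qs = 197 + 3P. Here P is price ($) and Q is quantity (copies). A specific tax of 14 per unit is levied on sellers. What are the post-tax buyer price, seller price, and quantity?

The tax drives a wedge P_b - P_s = 14. Substituting P_s = P_b - 14 into supply: Qs = 155 + 3P_b.
Market clearing requires 2395 - 11P_b = 155 + 3P_b; hence 2240 = 14P_b and P_b = 160.
So P_s = 146 and the quantity traded is Q = 2395 - 11(160) = 635.

P_b = 160, P_s = 146, Q = 635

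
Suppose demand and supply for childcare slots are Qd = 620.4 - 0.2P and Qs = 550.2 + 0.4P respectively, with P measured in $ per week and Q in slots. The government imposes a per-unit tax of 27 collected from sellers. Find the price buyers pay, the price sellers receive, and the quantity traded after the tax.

P_b = 135, P_s = 108, Q = 593.4

Sellers keep P_s = P_b - 27 per unit, so supply in terms of the buyer price is Qs = 539.4 + 0.4P_b.
Set Qd = Qs: 620.4 - 0.2P_b = 539.4 + 0.4P_b, so 81 = 0.6P_b and P_b = 135.
Then P_s = 135 - 27 = 108 and Q = 620.4 - 0.2(135) = 593.4.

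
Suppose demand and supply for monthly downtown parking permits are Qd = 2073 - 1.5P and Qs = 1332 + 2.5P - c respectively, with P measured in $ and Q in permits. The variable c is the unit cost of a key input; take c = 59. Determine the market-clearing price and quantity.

P* = 200, Q* = 1773

With c = 59, supply is Qs = 1273 + 2.5P.
The market clears where 2073 - 1.5P = 1273 + 2.5P. Rearranging, 4P = 800, hence P* = 200.
Then Q* = 2073 - 1.5(200) = 1773.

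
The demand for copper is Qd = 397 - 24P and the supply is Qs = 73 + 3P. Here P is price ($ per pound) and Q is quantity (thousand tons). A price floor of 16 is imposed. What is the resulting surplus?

Surplus = 108

At P = 16: Qd = 13 and Qs = 121.
Surplus = Qs - Qd = 121 - 13 = 108.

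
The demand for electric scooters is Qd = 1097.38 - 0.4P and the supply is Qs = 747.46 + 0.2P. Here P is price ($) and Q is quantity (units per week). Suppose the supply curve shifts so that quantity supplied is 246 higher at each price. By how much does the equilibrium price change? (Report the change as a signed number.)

Set Qd = Qs: 1097.38 - 0.4P = 747.46 + 0.2P, so 349.92 = 0.6P and P* = 583.2.
From the demand curve, Q* = 1097.38 - 0.4(583.2) = 864.1.
After the shift, supply is Qs = 993.46 + 0.2P.
Re-solving, 0.6P = 103.92 gives P = 173.2 and Q = 1028.1.
ΔP = 173.2 - 583.2 = -410.

ΔP = -410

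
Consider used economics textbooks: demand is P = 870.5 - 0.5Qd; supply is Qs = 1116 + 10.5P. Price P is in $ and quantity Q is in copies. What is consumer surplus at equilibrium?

Consumer surplus = 673220.25

In direct form, Qd = 1741 - 2P.
At equilibrium Qd = Qs, so 1741 - 2P = 1116 + 10.5P; collecting terms, 625 = 12.5P and P* = 50.
Then Q* = 1741 - 2(50) = 1641.
Demand choke price (Qd = 0): P = 1741/2 = 870.5. Consumer surplus = ½ × (870.5 - 50) × 1641 = 673220.25.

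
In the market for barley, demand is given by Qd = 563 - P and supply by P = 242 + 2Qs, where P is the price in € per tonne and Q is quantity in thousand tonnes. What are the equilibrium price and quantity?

P* = 456, Q* = 107

In direct form, Qs = -121 + 0.5P.
Equating demand and supply, 563 - P = -121 + 0.5P gives 1.5P = 684, so P* = 456.
Plugging P* into demand: Q* = 563 - 456 = 107.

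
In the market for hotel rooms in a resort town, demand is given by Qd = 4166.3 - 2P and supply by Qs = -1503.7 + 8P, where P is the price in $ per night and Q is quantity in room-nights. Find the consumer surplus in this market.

The market clears where 4166.3 - 2P = -1503.7 + 8P. Rearranging, 10P = 5670, hence P* = 567.
Plugging P* into demand: Q* = 4166.3 - 2(567) = 3032.3.
Demand choke price (Qd = 0): P = 4166.3/2 = 2083.15. Consumer surplus = ½ × (2083.15 - 567) × 3032.3 = 2298710.8225.

Consumer surplus = 2298710.8225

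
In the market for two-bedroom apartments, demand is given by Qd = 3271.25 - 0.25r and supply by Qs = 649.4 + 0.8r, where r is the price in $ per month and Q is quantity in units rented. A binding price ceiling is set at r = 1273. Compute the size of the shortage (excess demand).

With r fixed at 1273, quantity demanded is 2953 and quantity supplied is 1667.8.
Shortage = Qd - Qs = 2953 - 1667.8 = 1285.2.

Shortage = 1285.2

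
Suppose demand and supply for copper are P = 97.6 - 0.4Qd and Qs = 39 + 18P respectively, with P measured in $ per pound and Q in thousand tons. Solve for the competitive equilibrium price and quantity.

P* = 10, Q* = 219

Solving each curve for Q: Qd = 244 - 2.5P.
Equating demand and supply, 244 - 2.5P = 39 + 18P gives 20.5P = 205, so P* = 10.
Then Q* = 244 - 2.5(10) = 219.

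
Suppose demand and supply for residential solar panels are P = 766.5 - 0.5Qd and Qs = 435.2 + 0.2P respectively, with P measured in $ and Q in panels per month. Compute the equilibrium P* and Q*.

Solving each curve for Q: Qd = 1533 - 2P.
Set Qd = Qs: 1533 - 2P = 435.2 + 0.2P, so 1097.8 = 2.2P and P* = 499.
Plugging P* into demand: Q* = 1533 - 2(499) = 535.

P* = 499, Q* = 535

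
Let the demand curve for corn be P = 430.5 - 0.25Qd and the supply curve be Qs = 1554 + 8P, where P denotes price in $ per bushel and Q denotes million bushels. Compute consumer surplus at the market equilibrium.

Consumer surplus = 346944.5

Inverting to quantity form: Qd = 1722 - 4P.
Set Qd = Qs: 1722 - 4P = 1554 + 8P, so 168 = 12P and P* = 14.
Plugging P* into demand: Q* = 1722 - 4(14) = 1666.
Demand choke price (Qd = 0): P = 1722/4 = 430.5. Consumer surplus = ½ × (430.5 - 14) × 1666 = 346944.5.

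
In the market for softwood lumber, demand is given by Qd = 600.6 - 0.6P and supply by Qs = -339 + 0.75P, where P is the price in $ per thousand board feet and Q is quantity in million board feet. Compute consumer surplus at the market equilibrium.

At equilibrium Qd = Qs, so 600.6 - 0.6P = -339 + 0.75P; collecting terms, 939.6 = 1.35P and P* = 696.
From the demand curve, Q* = 600.6 - 0.6(696) = 183.
Demand choke price (Qd = 0): P = 600.6/0.6 = 1001. Consumer surplus = ½ × (1001 - 696) × 183 = 27907.5.

Consumer surplus = 27907.5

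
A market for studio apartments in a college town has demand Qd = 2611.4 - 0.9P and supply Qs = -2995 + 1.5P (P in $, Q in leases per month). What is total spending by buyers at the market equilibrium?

Total spending by buyers = 1189024

The market clears where 2611.4 - 0.9P = -2995 + 1.5P. Rearranging, 2.4P = 5606.4, hence P* = 2336.
Then Q* = 2611.4 - 0.9(2336) = 509.
Total spending by buyers = P* × Q* = 2336 × 509 = 1189024.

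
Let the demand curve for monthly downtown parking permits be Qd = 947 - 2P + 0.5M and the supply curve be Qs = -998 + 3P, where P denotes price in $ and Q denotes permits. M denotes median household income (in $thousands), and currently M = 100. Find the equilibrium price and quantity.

With M = 100, demand is Qd = 997 - 2P.
Equating demand and supply, 997 - 2P = -998 + 3P gives 5P = 1995, so P* = 399.
From the demand curve, Q* = 997 - 2(399) = 199.

P* = 399, Q* = 199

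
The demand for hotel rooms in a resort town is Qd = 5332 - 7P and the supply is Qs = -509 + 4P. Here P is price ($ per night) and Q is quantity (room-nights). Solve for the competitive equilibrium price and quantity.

The market clears where 5332 - 7P = -509 + 4P. Rearranging, 11P = 5841, hence P* = 531.
Substitute back: Q* = 5332 - 7(531) = 1615.

P* = 531, Q* = 1615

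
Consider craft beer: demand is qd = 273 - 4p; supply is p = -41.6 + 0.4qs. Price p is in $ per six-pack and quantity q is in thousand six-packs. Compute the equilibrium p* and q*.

p* = 26, q* = 169

Solving each curve for q: qs = 104 + 2.5p.
At equilibrium qd = qs, so 273 - 4p = 104 + 2.5p; collecting terms, 169 = 6.5p and p* = 26.
Plugging p* into demand: q* = 273 - 4(26) = 169.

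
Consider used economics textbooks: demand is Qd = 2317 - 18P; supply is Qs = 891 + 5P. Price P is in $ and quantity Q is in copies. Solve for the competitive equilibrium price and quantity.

The market clears where 2317 - 18P = 891 + 5P. Rearranging, 23P = 1426, hence P* = 62.
Then Q* = 2317 - 18(62) = 1201.

P* = 62, Q* = 1201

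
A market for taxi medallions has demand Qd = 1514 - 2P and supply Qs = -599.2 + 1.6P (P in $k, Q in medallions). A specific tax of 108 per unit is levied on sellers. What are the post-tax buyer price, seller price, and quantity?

P_b = 635, P_s = 527, Q = 244

The tax drives a wedge P_b - P_s = 108. Substituting P_s = P_b - 108 into supply: Qs = -772 + 1.6P_b.
Equate demand and the shifted supply: 1514 - 2P_b = -772 + 1.6P_b, giving 3.6P_b = 2286, so P_b = 635.
Then P_s = 635 - 108 = 527 and Q = 1514 - 2(635) = 244.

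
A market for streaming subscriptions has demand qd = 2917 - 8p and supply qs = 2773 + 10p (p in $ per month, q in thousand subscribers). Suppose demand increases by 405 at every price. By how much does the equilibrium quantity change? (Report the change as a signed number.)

Set qd = qs: 2917 - 8p = 2773 + 10p, so 144 = 18p and p* = 8.
Then q* = 2917 - 8(8) = 2853.
After the shift, demand is qd = 3322 - 8p.
Re-solving, 18p = 549 gives p = 30.5 and q = 3078.
Δq = 3078 - 2853 = 225.

Δq = 225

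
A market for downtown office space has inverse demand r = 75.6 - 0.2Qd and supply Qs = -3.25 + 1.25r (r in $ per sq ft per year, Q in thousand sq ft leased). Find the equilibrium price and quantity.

r* = 61, Q* = 73

Rewriting in direct form: Qd = 378 - 5r.
Set Qd = Qs: 378 - 5r = -3.25 + 1.25r, so 381.25 = 6.25r and r* = 61.
Then Q* = 378 - 5(61) = 73.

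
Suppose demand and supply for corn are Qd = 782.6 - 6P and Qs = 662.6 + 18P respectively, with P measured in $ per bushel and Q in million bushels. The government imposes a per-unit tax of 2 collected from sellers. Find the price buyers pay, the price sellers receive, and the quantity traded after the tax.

P_b = 6.5, P_s = 4.5, Q = 743.6

The tax drives a wedge P_b - P_s = 2. Substituting P_s = P_b - 2 into supply: Qs = 626.6 + 18P_b.
Set Qd = Qs: 782.6 - 6P_b = 626.6 + 18P_b, so 156 = 24P_b and P_b = 6.5.
Then P_s = 6.5 - 2 = 4.5 and Q = 782.6 - 6(6.5) = 743.6.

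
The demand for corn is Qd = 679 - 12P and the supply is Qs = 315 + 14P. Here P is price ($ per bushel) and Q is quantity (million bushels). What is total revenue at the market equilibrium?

Total revenue = 7154

The market clears where 679 - 12P = 315 + 14P. Rearranging, 26P = 364, hence P* = 14.
Plugging P* into demand: Q* = 679 - 12(14) = 511.
Total revenue = P* × Q* = 14 × 511 = 7154.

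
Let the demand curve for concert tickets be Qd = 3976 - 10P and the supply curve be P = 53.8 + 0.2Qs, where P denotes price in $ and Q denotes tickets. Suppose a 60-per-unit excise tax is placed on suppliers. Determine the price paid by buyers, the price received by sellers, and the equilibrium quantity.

P_b = 303, P_s = 243, Q = 946

In direct form, Qs = -269 + 5P.
The tax drives a wedge P_b - P_s = 60. Substituting P_s = P_b - 60 into supply: Qs = -569 + 5P_b.
Set Qd = Qs: 3976 - 10P_b = -569 + 5P_b, so 4545 = 15P_b and P_b = 303.
Then P_s = 303 - 60 = 243 and Q = 3976 - 10(303) = 946.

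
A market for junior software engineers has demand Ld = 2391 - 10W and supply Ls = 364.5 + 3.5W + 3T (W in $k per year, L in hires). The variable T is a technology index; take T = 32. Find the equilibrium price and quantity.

W* = 143, L* = 961

With T = 32, supply is Ls = 460.5 + 3.5W.
The market clears where 2391 - 10W = 460.5 + 3.5W. Rearranging, 13.5W = 1930.5, hence W* = 143.
Then L* = 2391 - 10(143) = 961.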